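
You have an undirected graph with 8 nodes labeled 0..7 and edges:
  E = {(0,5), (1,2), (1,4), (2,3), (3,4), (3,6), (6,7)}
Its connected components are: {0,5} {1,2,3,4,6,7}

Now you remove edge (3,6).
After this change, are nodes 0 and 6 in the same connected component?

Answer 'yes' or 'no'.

Answer: no

Derivation:
Initial components: {0,5} {1,2,3,4,6,7}
Removing edge (3,6): it was a bridge — component count 2 -> 3.
New components: {0,5} {1,2,3,4} {6,7}
Are 0 and 6 in the same component? no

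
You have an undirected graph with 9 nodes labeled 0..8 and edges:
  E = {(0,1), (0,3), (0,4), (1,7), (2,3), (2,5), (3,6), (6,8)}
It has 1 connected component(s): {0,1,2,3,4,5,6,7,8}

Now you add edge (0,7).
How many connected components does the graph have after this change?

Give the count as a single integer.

Initial component count: 1
Add (0,7): endpoints already in same component. Count unchanged: 1.
New component count: 1

Answer: 1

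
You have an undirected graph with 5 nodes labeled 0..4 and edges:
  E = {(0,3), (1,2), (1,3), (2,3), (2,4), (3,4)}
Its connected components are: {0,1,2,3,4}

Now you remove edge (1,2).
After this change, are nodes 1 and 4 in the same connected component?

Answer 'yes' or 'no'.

Initial components: {0,1,2,3,4}
Removing edge (1,2): not a bridge — component count unchanged at 1.
New components: {0,1,2,3,4}
Are 1 and 4 in the same component? yes

Answer: yes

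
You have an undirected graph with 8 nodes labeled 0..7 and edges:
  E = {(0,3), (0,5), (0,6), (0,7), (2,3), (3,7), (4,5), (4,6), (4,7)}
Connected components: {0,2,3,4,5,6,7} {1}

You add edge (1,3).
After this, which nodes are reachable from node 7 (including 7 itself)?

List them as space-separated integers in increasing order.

Before: nodes reachable from 7: {0,2,3,4,5,6,7}
Adding (1,3): merges 7's component with another. Reachability grows.
After: nodes reachable from 7: {0,1,2,3,4,5,6,7}

Answer: 0 1 2 3 4 5 6 7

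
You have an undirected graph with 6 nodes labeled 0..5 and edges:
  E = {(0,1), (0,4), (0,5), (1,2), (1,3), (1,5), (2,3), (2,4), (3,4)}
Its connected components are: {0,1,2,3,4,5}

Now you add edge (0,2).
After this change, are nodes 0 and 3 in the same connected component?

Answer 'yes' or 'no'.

Answer: yes

Derivation:
Initial components: {0,1,2,3,4,5}
Adding edge (0,2): both already in same component {0,1,2,3,4,5}. No change.
New components: {0,1,2,3,4,5}
Are 0 and 3 in the same component? yes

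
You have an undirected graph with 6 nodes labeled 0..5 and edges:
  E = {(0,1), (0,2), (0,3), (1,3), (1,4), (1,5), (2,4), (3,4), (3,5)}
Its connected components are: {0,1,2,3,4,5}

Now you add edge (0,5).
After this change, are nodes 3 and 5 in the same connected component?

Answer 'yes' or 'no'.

Answer: yes

Derivation:
Initial components: {0,1,2,3,4,5}
Adding edge (0,5): both already in same component {0,1,2,3,4,5}. No change.
New components: {0,1,2,3,4,5}
Are 3 and 5 in the same component? yes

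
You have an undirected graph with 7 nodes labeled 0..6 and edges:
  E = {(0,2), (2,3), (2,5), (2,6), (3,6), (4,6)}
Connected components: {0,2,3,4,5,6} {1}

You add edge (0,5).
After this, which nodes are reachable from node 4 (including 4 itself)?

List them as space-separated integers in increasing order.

Answer: 0 2 3 4 5 6

Derivation:
Before: nodes reachable from 4: {0,2,3,4,5,6}
Adding (0,5): both endpoints already in same component. Reachability from 4 unchanged.
After: nodes reachable from 4: {0,2,3,4,5,6}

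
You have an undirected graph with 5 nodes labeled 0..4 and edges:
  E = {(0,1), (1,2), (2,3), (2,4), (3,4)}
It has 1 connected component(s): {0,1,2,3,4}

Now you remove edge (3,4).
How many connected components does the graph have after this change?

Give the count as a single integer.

Initial component count: 1
Remove (3,4): not a bridge. Count unchanged: 1.
  After removal, components: {0,1,2,3,4}
New component count: 1

Answer: 1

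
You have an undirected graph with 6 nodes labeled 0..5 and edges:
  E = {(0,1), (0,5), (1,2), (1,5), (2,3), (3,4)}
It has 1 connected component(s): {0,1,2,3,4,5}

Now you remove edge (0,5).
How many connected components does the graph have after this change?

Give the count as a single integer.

Initial component count: 1
Remove (0,5): not a bridge. Count unchanged: 1.
  After removal, components: {0,1,2,3,4,5}
New component count: 1

Answer: 1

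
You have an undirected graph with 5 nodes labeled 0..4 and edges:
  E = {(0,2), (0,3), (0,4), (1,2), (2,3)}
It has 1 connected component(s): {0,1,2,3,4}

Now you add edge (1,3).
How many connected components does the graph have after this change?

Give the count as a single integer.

Initial component count: 1
Add (1,3): endpoints already in same component. Count unchanged: 1.
New component count: 1

Answer: 1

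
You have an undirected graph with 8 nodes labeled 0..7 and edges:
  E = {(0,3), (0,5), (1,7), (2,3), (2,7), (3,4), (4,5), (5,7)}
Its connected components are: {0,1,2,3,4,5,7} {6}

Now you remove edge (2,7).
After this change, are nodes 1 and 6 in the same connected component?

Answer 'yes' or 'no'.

Initial components: {0,1,2,3,4,5,7} {6}
Removing edge (2,7): not a bridge — component count unchanged at 2.
New components: {0,1,2,3,4,5,7} {6}
Are 1 and 6 in the same component? no

Answer: no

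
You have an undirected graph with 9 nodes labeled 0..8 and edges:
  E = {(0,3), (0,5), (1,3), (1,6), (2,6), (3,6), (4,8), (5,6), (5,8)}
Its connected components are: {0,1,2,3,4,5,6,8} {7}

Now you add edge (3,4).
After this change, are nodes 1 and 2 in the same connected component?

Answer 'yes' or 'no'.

Answer: yes

Derivation:
Initial components: {0,1,2,3,4,5,6,8} {7}
Adding edge (3,4): both already in same component {0,1,2,3,4,5,6,8}. No change.
New components: {0,1,2,3,4,5,6,8} {7}
Are 1 and 2 in the same component? yes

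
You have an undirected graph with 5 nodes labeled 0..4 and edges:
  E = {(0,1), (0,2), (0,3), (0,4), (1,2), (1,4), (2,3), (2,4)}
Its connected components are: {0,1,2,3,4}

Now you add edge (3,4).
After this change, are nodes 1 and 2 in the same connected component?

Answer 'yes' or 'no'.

Answer: yes

Derivation:
Initial components: {0,1,2,3,4}
Adding edge (3,4): both already in same component {0,1,2,3,4}. No change.
New components: {0,1,2,3,4}
Are 1 and 2 in the same component? yes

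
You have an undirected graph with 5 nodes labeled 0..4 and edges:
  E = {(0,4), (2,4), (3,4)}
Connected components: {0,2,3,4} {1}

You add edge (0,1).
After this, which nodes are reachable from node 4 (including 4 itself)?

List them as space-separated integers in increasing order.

Answer: 0 1 2 3 4

Derivation:
Before: nodes reachable from 4: {0,2,3,4}
Adding (0,1): merges 4's component with another. Reachability grows.
After: nodes reachable from 4: {0,1,2,3,4}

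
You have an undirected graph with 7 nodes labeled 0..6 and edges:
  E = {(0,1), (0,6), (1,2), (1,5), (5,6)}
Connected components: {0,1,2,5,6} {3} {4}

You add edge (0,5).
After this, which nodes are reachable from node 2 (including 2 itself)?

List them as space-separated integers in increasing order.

Answer: 0 1 2 5 6

Derivation:
Before: nodes reachable from 2: {0,1,2,5,6}
Adding (0,5): both endpoints already in same component. Reachability from 2 unchanged.
After: nodes reachable from 2: {0,1,2,5,6}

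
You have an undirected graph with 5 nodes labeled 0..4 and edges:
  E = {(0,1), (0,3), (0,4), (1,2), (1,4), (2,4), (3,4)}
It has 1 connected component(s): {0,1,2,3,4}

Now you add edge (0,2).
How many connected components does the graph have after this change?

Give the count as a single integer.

Initial component count: 1
Add (0,2): endpoints already in same component. Count unchanged: 1.
New component count: 1

Answer: 1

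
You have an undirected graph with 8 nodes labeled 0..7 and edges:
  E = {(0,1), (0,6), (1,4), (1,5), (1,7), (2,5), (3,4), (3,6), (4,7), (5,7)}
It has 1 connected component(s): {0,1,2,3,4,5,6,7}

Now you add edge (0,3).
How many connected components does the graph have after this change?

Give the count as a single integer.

Initial component count: 1
Add (0,3): endpoints already in same component. Count unchanged: 1.
New component count: 1

Answer: 1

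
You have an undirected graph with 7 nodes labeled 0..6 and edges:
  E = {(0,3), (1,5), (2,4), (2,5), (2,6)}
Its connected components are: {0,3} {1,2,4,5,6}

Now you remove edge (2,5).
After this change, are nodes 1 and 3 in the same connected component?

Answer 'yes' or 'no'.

Initial components: {0,3} {1,2,4,5,6}
Removing edge (2,5): it was a bridge — component count 2 -> 3.
New components: {0,3} {1,5} {2,4,6}
Are 1 and 3 in the same component? no

Answer: no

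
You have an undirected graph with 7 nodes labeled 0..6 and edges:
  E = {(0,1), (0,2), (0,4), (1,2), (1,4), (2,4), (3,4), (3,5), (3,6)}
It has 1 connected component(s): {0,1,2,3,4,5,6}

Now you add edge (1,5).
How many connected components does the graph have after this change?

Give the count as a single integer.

Initial component count: 1
Add (1,5): endpoints already in same component. Count unchanged: 1.
New component count: 1

Answer: 1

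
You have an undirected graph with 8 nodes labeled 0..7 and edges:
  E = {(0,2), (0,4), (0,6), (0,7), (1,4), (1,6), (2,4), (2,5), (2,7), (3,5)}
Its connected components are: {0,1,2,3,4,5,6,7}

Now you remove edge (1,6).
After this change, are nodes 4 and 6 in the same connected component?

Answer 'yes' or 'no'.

Answer: yes

Derivation:
Initial components: {0,1,2,3,4,5,6,7}
Removing edge (1,6): not a bridge — component count unchanged at 1.
New components: {0,1,2,3,4,5,6,7}
Are 4 and 6 in the same component? yes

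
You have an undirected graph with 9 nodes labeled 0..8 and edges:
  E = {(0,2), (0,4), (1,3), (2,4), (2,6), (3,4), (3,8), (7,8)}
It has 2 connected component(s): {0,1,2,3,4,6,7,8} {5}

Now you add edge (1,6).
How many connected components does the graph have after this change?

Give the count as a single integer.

Initial component count: 2
Add (1,6): endpoints already in same component. Count unchanged: 2.
New component count: 2

Answer: 2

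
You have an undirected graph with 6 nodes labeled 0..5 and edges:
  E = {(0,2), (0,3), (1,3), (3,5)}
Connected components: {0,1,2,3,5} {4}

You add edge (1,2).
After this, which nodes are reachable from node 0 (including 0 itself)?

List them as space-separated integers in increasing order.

Before: nodes reachable from 0: {0,1,2,3,5}
Adding (1,2): both endpoints already in same component. Reachability from 0 unchanged.
After: nodes reachable from 0: {0,1,2,3,5}

Answer: 0 1 2 3 5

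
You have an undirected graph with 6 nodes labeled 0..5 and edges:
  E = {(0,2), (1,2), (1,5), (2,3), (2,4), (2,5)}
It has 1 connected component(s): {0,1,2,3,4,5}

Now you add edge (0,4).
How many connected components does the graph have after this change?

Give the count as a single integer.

Initial component count: 1
Add (0,4): endpoints already in same component. Count unchanged: 1.
New component count: 1

Answer: 1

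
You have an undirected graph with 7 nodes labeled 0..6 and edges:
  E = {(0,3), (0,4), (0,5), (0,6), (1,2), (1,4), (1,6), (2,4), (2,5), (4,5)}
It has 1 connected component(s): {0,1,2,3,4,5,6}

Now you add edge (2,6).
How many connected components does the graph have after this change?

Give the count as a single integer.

Answer: 1

Derivation:
Initial component count: 1
Add (2,6): endpoints already in same component. Count unchanged: 1.
New component count: 1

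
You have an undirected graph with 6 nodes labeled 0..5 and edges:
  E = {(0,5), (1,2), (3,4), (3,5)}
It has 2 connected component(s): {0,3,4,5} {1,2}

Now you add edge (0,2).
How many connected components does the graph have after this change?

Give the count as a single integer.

Initial component count: 2
Add (0,2): merges two components. Count decreases: 2 -> 1.
New component count: 1

Answer: 1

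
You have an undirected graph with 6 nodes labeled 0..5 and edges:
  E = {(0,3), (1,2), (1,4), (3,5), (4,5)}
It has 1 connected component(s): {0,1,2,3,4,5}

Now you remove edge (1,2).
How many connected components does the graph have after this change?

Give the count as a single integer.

Answer: 2

Derivation:
Initial component count: 1
Remove (1,2): it was a bridge. Count increases: 1 -> 2.
  After removal, components: {0,1,3,4,5} {2}
New component count: 2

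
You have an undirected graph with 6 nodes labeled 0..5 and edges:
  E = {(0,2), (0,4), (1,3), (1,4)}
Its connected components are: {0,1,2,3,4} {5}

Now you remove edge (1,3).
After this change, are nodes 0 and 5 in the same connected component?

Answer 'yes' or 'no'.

Answer: no

Derivation:
Initial components: {0,1,2,3,4} {5}
Removing edge (1,3): it was a bridge — component count 2 -> 3.
New components: {0,1,2,4} {3} {5}
Are 0 and 5 in the same component? no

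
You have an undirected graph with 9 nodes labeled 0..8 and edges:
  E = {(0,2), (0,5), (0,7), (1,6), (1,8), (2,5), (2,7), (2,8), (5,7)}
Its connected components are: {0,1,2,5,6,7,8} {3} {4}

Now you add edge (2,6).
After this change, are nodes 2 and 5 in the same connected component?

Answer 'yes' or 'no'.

Initial components: {0,1,2,5,6,7,8} {3} {4}
Adding edge (2,6): both already in same component {0,1,2,5,6,7,8}. No change.
New components: {0,1,2,5,6,7,8} {3} {4}
Are 2 and 5 in the same component? yes

Answer: yes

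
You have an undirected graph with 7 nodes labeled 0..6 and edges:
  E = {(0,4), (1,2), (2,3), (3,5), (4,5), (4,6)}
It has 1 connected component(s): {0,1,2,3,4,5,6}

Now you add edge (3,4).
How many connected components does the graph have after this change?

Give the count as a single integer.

Answer: 1

Derivation:
Initial component count: 1
Add (3,4): endpoints already in same component. Count unchanged: 1.
New component count: 1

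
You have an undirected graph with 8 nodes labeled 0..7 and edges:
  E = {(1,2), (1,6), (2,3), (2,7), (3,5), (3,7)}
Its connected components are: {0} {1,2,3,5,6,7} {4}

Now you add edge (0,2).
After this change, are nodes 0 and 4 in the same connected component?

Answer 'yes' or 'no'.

Answer: no

Derivation:
Initial components: {0} {1,2,3,5,6,7} {4}
Adding edge (0,2): merges {0} and {1,2,3,5,6,7}.
New components: {0,1,2,3,5,6,7} {4}
Are 0 and 4 in the same component? no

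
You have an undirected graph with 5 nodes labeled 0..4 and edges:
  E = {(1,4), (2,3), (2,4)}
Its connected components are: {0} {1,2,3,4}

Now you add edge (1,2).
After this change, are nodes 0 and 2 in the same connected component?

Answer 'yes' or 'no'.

Answer: no

Derivation:
Initial components: {0} {1,2,3,4}
Adding edge (1,2): both already in same component {1,2,3,4}. No change.
New components: {0} {1,2,3,4}
Are 0 and 2 in the same component? no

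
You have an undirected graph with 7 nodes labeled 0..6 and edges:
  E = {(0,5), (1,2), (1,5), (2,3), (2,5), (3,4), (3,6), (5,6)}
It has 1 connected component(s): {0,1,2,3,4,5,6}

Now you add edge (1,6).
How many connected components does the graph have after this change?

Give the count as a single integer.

Answer: 1

Derivation:
Initial component count: 1
Add (1,6): endpoints already in same component. Count unchanged: 1.
New component count: 1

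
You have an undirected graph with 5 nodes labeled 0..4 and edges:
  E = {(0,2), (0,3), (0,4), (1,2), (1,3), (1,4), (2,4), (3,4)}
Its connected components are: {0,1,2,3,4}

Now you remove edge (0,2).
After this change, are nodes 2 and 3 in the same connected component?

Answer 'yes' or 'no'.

Answer: yes

Derivation:
Initial components: {0,1,2,3,4}
Removing edge (0,2): not a bridge — component count unchanged at 1.
New components: {0,1,2,3,4}
Are 2 and 3 in the same component? yes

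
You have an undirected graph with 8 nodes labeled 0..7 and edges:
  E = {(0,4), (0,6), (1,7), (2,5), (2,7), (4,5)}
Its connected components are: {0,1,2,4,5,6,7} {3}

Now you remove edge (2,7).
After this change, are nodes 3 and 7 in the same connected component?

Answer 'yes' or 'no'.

Answer: no

Derivation:
Initial components: {0,1,2,4,5,6,7} {3}
Removing edge (2,7): it was a bridge — component count 2 -> 3.
New components: {0,2,4,5,6} {1,7} {3}
Are 3 and 7 in the same component? no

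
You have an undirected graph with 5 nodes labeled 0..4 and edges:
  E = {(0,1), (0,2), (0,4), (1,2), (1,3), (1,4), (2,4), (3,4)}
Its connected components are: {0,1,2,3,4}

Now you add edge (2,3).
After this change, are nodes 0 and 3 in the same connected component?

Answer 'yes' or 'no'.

Answer: yes

Derivation:
Initial components: {0,1,2,3,4}
Adding edge (2,3): both already in same component {0,1,2,3,4}. No change.
New components: {0,1,2,3,4}
Are 0 and 3 in the same component? yes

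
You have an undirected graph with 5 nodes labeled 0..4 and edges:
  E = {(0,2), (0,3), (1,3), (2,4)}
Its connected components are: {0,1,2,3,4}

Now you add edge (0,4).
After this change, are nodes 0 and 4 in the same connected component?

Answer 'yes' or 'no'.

Initial components: {0,1,2,3,4}
Adding edge (0,4): both already in same component {0,1,2,3,4}. No change.
New components: {0,1,2,3,4}
Are 0 and 4 in the same component? yes

Answer: yes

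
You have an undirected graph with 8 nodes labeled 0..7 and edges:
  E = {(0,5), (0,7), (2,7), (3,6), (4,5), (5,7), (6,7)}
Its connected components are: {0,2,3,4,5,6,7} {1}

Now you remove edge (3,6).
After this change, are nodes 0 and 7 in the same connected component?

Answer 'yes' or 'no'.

Initial components: {0,2,3,4,5,6,7} {1}
Removing edge (3,6): it was a bridge — component count 2 -> 3.
New components: {0,2,4,5,6,7} {1} {3}
Are 0 and 7 in the same component? yes

Answer: yes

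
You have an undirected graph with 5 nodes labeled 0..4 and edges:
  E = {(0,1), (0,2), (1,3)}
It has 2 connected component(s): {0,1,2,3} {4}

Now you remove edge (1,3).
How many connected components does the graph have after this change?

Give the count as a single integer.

Initial component count: 2
Remove (1,3): it was a bridge. Count increases: 2 -> 3.
  After removal, components: {0,1,2} {3} {4}
New component count: 3

Answer: 3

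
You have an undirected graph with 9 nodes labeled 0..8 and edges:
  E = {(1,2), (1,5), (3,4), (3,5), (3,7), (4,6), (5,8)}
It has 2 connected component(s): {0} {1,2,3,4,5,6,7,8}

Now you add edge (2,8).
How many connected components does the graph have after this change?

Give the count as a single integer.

Answer: 2

Derivation:
Initial component count: 2
Add (2,8): endpoints already in same component. Count unchanged: 2.
New component count: 2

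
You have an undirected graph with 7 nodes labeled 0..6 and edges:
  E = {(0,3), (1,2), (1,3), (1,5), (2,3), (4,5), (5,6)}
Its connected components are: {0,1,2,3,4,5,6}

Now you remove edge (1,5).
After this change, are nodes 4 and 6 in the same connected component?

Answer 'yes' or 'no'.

Initial components: {0,1,2,3,4,5,6}
Removing edge (1,5): it was a bridge — component count 1 -> 2.
New components: {0,1,2,3} {4,5,6}
Are 4 and 6 in the same component? yes

Answer: yes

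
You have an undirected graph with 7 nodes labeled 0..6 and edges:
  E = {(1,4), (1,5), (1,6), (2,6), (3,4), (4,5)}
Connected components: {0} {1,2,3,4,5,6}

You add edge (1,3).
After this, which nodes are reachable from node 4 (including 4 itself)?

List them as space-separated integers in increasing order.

Before: nodes reachable from 4: {1,2,3,4,5,6}
Adding (1,3): both endpoints already in same component. Reachability from 4 unchanged.
After: nodes reachable from 4: {1,2,3,4,5,6}

Answer: 1 2 3 4 5 6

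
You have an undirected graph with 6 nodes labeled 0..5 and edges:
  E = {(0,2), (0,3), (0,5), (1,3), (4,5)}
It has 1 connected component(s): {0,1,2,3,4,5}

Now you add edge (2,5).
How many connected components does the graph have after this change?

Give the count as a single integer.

Initial component count: 1
Add (2,5): endpoints already in same component. Count unchanged: 1.
New component count: 1

Answer: 1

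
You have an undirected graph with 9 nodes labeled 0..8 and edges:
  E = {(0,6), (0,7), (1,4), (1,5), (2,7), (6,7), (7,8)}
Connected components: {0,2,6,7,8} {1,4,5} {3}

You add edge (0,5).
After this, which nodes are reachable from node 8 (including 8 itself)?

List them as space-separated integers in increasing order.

Answer: 0 1 2 4 5 6 7 8

Derivation:
Before: nodes reachable from 8: {0,2,6,7,8}
Adding (0,5): merges 8's component with another. Reachability grows.
After: nodes reachable from 8: {0,1,2,4,5,6,7,8}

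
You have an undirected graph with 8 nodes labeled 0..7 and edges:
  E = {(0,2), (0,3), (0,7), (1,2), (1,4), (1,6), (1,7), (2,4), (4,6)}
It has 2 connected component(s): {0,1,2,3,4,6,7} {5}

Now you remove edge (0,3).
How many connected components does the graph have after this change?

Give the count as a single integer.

Answer: 3

Derivation:
Initial component count: 2
Remove (0,3): it was a bridge. Count increases: 2 -> 3.
  After removal, components: {0,1,2,4,6,7} {3} {5}
New component count: 3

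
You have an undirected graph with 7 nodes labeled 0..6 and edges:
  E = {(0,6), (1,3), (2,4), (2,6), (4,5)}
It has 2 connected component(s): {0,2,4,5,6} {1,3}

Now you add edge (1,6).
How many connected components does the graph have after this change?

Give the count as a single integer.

Answer: 1

Derivation:
Initial component count: 2
Add (1,6): merges two components. Count decreases: 2 -> 1.
New component count: 1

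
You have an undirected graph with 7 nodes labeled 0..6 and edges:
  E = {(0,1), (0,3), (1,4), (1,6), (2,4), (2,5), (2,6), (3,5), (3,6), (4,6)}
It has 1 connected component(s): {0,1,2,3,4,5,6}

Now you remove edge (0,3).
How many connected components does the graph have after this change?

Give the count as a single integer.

Answer: 1

Derivation:
Initial component count: 1
Remove (0,3): not a bridge. Count unchanged: 1.
  After removal, components: {0,1,2,3,4,5,6}
New component count: 1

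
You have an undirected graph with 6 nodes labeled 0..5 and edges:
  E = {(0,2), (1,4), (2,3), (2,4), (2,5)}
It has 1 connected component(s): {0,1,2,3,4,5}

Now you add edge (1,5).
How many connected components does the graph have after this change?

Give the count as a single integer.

Initial component count: 1
Add (1,5): endpoints already in same component. Count unchanged: 1.
New component count: 1

Answer: 1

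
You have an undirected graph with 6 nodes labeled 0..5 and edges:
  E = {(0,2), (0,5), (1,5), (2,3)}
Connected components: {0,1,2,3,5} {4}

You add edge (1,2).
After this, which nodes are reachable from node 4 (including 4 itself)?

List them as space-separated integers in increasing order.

Before: nodes reachable from 4: {4}
Adding (1,2): both endpoints already in same component. Reachability from 4 unchanged.
After: nodes reachable from 4: {4}

Answer: 4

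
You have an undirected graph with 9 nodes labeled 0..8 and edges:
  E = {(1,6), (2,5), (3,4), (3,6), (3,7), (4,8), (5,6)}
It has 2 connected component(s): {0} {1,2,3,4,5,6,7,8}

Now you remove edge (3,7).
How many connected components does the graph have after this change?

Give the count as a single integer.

Initial component count: 2
Remove (3,7): it was a bridge. Count increases: 2 -> 3.
  After removal, components: {0} {1,2,3,4,5,6,8} {7}
New component count: 3

Answer: 3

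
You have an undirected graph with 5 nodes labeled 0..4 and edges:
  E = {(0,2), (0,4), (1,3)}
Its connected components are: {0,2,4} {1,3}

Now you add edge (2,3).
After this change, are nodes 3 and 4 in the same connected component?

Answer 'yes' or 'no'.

Answer: yes

Derivation:
Initial components: {0,2,4} {1,3}
Adding edge (2,3): merges {0,2,4} and {1,3}.
New components: {0,1,2,3,4}
Are 3 and 4 in the same component? yes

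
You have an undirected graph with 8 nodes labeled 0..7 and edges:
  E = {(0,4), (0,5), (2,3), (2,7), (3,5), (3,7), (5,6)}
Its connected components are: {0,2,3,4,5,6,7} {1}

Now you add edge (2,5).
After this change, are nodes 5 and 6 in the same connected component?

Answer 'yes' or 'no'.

Answer: yes

Derivation:
Initial components: {0,2,3,4,5,6,7} {1}
Adding edge (2,5): both already in same component {0,2,3,4,5,6,7}. No change.
New components: {0,2,3,4,5,6,7} {1}
Are 5 and 6 in the same component? yes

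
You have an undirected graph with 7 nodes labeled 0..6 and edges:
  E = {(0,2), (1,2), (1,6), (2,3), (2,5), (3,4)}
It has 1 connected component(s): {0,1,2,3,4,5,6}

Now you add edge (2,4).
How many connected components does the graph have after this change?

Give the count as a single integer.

Initial component count: 1
Add (2,4): endpoints already in same component. Count unchanged: 1.
New component count: 1

Answer: 1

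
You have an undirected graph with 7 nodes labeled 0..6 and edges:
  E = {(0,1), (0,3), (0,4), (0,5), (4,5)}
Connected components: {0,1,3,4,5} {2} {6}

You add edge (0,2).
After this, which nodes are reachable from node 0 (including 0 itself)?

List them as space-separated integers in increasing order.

Before: nodes reachable from 0: {0,1,3,4,5}
Adding (0,2): merges 0's component with another. Reachability grows.
After: nodes reachable from 0: {0,1,2,3,4,5}

Answer: 0 1 2 3 4 5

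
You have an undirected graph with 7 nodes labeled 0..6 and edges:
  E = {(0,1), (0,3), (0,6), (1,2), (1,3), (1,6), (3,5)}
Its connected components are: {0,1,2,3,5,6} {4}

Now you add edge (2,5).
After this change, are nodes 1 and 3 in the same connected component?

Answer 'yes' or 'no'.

Answer: yes

Derivation:
Initial components: {0,1,2,3,5,6} {4}
Adding edge (2,5): both already in same component {0,1,2,3,5,6}. No change.
New components: {0,1,2,3,5,6} {4}
Are 1 and 3 in the same component? yes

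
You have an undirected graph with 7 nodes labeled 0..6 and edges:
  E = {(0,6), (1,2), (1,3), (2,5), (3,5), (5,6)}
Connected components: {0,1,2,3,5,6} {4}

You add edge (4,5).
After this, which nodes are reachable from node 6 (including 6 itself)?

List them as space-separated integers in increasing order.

Before: nodes reachable from 6: {0,1,2,3,5,6}
Adding (4,5): merges 6's component with another. Reachability grows.
After: nodes reachable from 6: {0,1,2,3,4,5,6}

Answer: 0 1 2 3 4 5 6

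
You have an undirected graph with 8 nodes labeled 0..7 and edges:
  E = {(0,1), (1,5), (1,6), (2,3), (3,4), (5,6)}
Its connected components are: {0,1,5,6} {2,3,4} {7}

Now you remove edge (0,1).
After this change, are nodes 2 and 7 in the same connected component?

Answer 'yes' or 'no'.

Initial components: {0,1,5,6} {2,3,4} {7}
Removing edge (0,1): it was a bridge — component count 3 -> 4.
New components: {0} {1,5,6} {2,3,4} {7}
Are 2 and 7 in the same component? no

Answer: no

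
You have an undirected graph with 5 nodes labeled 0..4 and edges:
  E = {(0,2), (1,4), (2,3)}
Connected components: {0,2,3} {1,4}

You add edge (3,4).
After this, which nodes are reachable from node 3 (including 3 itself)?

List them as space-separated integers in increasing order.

Before: nodes reachable from 3: {0,2,3}
Adding (3,4): merges 3's component with another. Reachability grows.
After: nodes reachable from 3: {0,1,2,3,4}

Answer: 0 1 2 3 4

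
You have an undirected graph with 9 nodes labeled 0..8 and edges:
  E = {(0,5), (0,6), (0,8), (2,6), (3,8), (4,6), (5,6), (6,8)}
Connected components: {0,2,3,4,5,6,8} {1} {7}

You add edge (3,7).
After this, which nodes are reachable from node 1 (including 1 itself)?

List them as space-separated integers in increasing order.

Before: nodes reachable from 1: {1}
Adding (3,7): merges two components, but neither contains 1. Reachability from 1 unchanged.
After: nodes reachable from 1: {1}

Answer: 1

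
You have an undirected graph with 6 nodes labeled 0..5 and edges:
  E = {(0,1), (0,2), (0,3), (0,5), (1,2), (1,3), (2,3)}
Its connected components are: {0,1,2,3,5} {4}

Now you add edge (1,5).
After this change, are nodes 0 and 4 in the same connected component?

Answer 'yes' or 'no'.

Initial components: {0,1,2,3,5} {4}
Adding edge (1,5): both already in same component {0,1,2,3,5}. No change.
New components: {0,1,2,3,5} {4}
Are 0 and 4 in the same component? no

Answer: no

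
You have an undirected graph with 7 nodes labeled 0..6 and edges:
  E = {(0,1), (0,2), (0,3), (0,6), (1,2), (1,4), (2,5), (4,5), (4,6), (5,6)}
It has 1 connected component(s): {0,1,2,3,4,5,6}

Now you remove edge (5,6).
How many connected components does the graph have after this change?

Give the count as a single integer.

Answer: 1

Derivation:
Initial component count: 1
Remove (5,6): not a bridge. Count unchanged: 1.
  After removal, components: {0,1,2,3,4,5,6}
New component count: 1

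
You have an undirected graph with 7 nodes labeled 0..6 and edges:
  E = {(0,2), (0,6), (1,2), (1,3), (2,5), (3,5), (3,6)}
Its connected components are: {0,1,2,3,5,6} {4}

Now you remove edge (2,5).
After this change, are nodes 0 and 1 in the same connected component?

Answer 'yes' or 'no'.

Answer: yes

Derivation:
Initial components: {0,1,2,3,5,6} {4}
Removing edge (2,5): not a bridge — component count unchanged at 2.
New components: {0,1,2,3,5,6} {4}
Are 0 and 1 in the same component? yes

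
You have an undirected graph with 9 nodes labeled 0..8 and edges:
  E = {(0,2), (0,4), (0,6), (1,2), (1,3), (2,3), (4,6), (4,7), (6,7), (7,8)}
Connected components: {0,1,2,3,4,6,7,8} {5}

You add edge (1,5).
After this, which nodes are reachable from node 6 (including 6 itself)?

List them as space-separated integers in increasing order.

Before: nodes reachable from 6: {0,1,2,3,4,6,7,8}
Adding (1,5): merges 6's component with another. Reachability grows.
After: nodes reachable from 6: {0,1,2,3,4,5,6,7,8}

Answer: 0 1 2 3 4 5 6 7 8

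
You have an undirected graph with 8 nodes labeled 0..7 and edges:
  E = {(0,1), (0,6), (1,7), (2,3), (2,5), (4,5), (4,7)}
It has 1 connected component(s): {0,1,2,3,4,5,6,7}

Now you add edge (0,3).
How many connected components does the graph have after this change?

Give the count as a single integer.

Answer: 1

Derivation:
Initial component count: 1
Add (0,3): endpoints already in same component. Count unchanged: 1.
New component count: 1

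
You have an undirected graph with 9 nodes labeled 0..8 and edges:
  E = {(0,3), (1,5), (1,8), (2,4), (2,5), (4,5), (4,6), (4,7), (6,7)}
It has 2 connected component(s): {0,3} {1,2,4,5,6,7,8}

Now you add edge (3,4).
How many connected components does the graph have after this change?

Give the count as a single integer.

Answer: 1

Derivation:
Initial component count: 2
Add (3,4): merges two components. Count decreases: 2 -> 1.
New component count: 1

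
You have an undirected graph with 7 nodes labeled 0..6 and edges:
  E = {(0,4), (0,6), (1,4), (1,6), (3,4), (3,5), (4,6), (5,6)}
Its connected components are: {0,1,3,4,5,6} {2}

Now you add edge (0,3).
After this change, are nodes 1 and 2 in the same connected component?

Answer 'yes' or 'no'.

Initial components: {0,1,3,4,5,6} {2}
Adding edge (0,3): both already in same component {0,1,3,4,5,6}. No change.
New components: {0,1,3,4,5,6} {2}
Are 1 and 2 in the same component? no

Answer: no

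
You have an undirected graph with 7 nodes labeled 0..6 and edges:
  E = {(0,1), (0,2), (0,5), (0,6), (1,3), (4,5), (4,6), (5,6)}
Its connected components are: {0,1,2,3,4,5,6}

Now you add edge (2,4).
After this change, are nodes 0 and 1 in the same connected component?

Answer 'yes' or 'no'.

Initial components: {0,1,2,3,4,5,6}
Adding edge (2,4): both already in same component {0,1,2,3,4,5,6}. No change.
New components: {0,1,2,3,4,5,6}
Are 0 and 1 in the same component? yes

Answer: yes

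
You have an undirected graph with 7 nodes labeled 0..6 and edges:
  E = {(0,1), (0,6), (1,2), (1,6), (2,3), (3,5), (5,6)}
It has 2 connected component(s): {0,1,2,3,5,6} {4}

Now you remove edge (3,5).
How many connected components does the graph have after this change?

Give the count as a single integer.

Initial component count: 2
Remove (3,5): not a bridge. Count unchanged: 2.
  After removal, components: {0,1,2,3,5,6} {4}
New component count: 2

Answer: 2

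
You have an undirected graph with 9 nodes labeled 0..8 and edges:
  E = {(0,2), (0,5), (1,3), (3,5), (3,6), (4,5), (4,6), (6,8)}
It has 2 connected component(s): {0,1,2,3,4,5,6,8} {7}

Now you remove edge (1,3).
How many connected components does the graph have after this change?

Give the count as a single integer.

Answer: 3

Derivation:
Initial component count: 2
Remove (1,3): it was a bridge. Count increases: 2 -> 3.
  After removal, components: {0,2,3,4,5,6,8} {1} {7}
New component count: 3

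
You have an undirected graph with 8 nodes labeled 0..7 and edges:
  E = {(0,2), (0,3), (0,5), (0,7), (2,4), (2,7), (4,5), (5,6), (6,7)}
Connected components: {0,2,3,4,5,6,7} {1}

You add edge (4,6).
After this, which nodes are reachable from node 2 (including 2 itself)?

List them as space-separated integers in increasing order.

Answer: 0 2 3 4 5 6 7

Derivation:
Before: nodes reachable from 2: {0,2,3,4,5,6,7}
Adding (4,6): both endpoints already in same component. Reachability from 2 unchanged.
After: nodes reachable from 2: {0,2,3,4,5,6,7}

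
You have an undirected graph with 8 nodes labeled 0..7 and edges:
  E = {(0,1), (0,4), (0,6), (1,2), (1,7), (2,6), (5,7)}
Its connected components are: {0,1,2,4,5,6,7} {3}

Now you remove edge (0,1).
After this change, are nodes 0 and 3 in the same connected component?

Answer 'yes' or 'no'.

Initial components: {0,1,2,4,5,6,7} {3}
Removing edge (0,1): not a bridge — component count unchanged at 2.
New components: {0,1,2,4,5,6,7} {3}
Are 0 and 3 in the same component? no

Answer: no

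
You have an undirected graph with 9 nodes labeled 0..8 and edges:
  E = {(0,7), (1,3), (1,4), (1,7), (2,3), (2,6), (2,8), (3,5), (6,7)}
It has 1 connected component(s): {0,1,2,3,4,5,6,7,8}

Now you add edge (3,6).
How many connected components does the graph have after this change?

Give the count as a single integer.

Answer: 1

Derivation:
Initial component count: 1
Add (3,6): endpoints already in same component. Count unchanged: 1.
New component count: 1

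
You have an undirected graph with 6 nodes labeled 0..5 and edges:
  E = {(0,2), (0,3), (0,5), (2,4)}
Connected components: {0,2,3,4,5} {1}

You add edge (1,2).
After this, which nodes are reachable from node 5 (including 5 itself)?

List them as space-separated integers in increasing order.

Answer: 0 1 2 3 4 5

Derivation:
Before: nodes reachable from 5: {0,2,3,4,5}
Adding (1,2): merges 5's component with another. Reachability grows.
After: nodes reachable from 5: {0,1,2,3,4,5}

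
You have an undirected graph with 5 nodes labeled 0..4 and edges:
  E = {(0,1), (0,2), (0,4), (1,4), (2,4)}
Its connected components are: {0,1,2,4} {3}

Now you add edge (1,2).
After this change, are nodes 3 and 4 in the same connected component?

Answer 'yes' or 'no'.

Answer: no

Derivation:
Initial components: {0,1,2,4} {3}
Adding edge (1,2): both already in same component {0,1,2,4}. No change.
New components: {0,1,2,4} {3}
Are 3 and 4 in the same component? no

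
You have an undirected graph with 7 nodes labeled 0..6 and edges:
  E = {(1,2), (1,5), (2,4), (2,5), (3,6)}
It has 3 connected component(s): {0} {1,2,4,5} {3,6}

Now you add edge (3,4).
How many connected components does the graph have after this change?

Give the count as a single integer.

Answer: 2

Derivation:
Initial component count: 3
Add (3,4): merges two components. Count decreases: 3 -> 2.
New component count: 2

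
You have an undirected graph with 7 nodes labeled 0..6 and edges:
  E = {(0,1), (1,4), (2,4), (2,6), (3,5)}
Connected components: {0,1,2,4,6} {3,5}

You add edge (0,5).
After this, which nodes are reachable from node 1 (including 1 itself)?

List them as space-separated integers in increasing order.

Before: nodes reachable from 1: {0,1,2,4,6}
Adding (0,5): merges 1's component with another. Reachability grows.
After: nodes reachable from 1: {0,1,2,3,4,5,6}

Answer: 0 1 2 3 4 5 6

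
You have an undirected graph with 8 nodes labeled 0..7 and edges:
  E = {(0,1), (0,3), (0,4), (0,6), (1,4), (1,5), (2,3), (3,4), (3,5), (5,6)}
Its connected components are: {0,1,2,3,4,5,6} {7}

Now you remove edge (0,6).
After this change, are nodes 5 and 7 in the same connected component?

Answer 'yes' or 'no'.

Initial components: {0,1,2,3,4,5,6} {7}
Removing edge (0,6): not a bridge — component count unchanged at 2.
New components: {0,1,2,3,4,5,6} {7}
Are 5 and 7 in the same component? no

Answer: no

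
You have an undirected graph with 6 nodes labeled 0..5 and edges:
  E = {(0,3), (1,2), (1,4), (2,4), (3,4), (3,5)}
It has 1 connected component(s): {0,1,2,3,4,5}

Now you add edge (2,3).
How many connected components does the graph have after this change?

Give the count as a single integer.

Initial component count: 1
Add (2,3): endpoints already in same component. Count unchanged: 1.
New component count: 1

Answer: 1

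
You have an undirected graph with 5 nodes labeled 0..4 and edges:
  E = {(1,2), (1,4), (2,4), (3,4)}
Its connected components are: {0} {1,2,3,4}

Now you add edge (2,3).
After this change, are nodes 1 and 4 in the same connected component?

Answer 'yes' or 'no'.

Answer: yes

Derivation:
Initial components: {0} {1,2,3,4}
Adding edge (2,3): both already in same component {1,2,3,4}. No change.
New components: {0} {1,2,3,4}
Are 1 and 4 in the same component? yes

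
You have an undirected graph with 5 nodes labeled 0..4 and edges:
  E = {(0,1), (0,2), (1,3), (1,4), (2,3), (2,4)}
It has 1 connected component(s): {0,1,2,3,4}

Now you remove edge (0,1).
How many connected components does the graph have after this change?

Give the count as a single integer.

Initial component count: 1
Remove (0,1): not a bridge. Count unchanged: 1.
  After removal, components: {0,1,2,3,4}
New component count: 1

Answer: 1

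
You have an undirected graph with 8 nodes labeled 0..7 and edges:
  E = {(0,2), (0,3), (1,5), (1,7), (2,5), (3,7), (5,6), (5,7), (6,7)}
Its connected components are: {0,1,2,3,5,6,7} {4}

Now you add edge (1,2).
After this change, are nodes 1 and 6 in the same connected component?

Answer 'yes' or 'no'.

Initial components: {0,1,2,3,5,6,7} {4}
Adding edge (1,2): both already in same component {0,1,2,3,5,6,7}. No change.
New components: {0,1,2,3,5,6,7} {4}
Are 1 and 6 in the same component? yes

Answer: yes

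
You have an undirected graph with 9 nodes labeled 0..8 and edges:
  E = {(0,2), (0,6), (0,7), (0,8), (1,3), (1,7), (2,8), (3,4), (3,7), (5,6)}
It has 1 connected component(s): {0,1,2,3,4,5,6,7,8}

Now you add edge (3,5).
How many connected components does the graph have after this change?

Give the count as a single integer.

Answer: 1

Derivation:
Initial component count: 1
Add (3,5): endpoints already in same component. Count unchanged: 1.
New component count: 1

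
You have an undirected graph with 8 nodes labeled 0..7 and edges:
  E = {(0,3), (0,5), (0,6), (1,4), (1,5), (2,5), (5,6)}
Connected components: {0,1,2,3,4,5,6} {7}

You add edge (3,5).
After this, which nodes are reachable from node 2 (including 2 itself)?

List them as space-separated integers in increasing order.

Answer: 0 1 2 3 4 5 6

Derivation:
Before: nodes reachable from 2: {0,1,2,3,4,5,6}
Adding (3,5): both endpoints already in same component. Reachability from 2 unchanged.
After: nodes reachable from 2: {0,1,2,3,4,5,6}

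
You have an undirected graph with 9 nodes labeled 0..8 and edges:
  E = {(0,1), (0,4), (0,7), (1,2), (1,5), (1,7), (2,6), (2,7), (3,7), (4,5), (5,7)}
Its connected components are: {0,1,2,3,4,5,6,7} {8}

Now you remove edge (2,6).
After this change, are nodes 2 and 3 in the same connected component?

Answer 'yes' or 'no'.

Answer: yes

Derivation:
Initial components: {0,1,2,3,4,5,6,7} {8}
Removing edge (2,6): it was a bridge — component count 2 -> 3.
New components: {0,1,2,3,4,5,7} {6} {8}
Are 2 and 3 in the same component? yes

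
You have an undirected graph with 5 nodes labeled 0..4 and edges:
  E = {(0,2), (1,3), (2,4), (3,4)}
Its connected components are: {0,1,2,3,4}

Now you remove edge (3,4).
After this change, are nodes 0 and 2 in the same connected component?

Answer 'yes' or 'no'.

Initial components: {0,1,2,3,4}
Removing edge (3,4): it was a bridge — component count 1 -> 2.
New components: {0,2,4} {1,3}
Are 0 and 2 in the same component? yes

Answer: yes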